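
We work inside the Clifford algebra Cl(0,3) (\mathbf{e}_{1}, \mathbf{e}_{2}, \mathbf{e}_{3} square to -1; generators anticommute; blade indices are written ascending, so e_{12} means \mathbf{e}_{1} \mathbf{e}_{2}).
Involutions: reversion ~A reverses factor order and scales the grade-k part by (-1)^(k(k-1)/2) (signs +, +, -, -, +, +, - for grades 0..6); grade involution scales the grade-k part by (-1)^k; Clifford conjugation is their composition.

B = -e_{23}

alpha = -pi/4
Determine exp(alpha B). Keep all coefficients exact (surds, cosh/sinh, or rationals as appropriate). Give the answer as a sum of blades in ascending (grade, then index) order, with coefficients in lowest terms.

B^2 = (-1)^2*(e_{23})^2 = 1*(-1) = -1 (a basis 2-blade squares to minus the product of its generators' squares).
B^2 = -1 — the series telescopes trigonometrically here: l = 1, alpha*l = - \frac{\pi}{4}, so exp(alpha B) = cos(- \frac{\pi}{4}) + (sin(- \frac{\pi}{4})/1)*B = \frac{\sqrt{2}}{2} + (- \frac{\sqrt{2}}{2})*B.
Answer: \frac{\sqrt{2}}{2} + \frac{\sqrt{2}}{2} e_{23}


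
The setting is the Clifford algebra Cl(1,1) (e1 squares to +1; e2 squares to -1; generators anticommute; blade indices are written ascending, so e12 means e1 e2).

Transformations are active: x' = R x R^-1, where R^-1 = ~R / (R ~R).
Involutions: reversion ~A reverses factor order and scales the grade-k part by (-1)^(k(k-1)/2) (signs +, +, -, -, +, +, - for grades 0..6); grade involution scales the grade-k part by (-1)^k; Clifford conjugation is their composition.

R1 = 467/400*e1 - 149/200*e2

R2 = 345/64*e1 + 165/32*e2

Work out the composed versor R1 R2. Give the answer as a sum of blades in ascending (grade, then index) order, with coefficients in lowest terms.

Distribute over the terms of R1 (each basis-blade product reordered to ascending indices, repeated generators contracted through their squares):
(467/400*e1) R2 = 32223/5120 + 15411/2560*e12
(-149/200*e2) R2 = 4917/1280 + 10281/2560*e12
Summing the partial products and collecting blades:
Answer: 51891/5120 + 6423/640*e12


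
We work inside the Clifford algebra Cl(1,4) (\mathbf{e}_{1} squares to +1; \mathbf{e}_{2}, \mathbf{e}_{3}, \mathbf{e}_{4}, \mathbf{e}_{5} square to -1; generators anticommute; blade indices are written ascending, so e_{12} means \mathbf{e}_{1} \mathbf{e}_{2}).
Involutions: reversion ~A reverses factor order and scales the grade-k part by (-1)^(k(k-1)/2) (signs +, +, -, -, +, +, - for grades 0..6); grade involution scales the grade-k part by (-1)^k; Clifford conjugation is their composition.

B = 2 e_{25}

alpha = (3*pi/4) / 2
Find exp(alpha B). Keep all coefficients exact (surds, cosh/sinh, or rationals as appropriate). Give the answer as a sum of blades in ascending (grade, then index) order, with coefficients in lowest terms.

B^2 = (2)^2*(e_{25})^2 = 4*(-1) = -4 (a basis 2-blade squares to minus the product of its generators' squares).
B^2 = -4 — since the square is negative, the closed form is circular: l = 2, alpha*l = \frac{3 \pi}{4}, so exp(alpha B) = cos(\frac{3 \pi}{4}) + (sin(\frac{3 \pi}{4})/2)*B = - \frac{\sqrt{2}}{2} + (\frac{\sqrt{2}}{4})*B.
Answer: - \frac{\sqrt{2}}{2} + \frac{\sqrt{2}}{2} e_{25}


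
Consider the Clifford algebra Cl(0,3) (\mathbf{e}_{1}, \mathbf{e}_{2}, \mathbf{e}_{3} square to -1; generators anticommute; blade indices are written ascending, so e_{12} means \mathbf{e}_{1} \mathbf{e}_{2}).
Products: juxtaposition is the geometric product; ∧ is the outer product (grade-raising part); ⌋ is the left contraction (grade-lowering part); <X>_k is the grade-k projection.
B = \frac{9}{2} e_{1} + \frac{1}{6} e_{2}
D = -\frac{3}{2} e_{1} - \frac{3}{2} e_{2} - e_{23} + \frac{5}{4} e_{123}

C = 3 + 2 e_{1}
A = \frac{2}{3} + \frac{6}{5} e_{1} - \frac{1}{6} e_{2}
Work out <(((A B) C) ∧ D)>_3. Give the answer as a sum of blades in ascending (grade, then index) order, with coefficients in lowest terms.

step 1: -\frac{967}{180} + 3 e_{1} + \frac{1}{9} e_{2} + \frac{19}{20} e_{12}
step 2: -\frac{1327}{60} - \frac{157}{90} e_{1} + \frac{67}{30} e_{2} + \frac{473}{180} e_{12}
step 3: \frac{1327}{40} e_{1} + \frac{1327}{40} e_{2} + \frac{179}{30} e_{12} + \frac{1327}{60} e_{23} - \frac{18649}{720} e_{123}
step 4: -\frac{18649}{720} e_{123}
Answer: -\frac{18649}{720} e_{123}


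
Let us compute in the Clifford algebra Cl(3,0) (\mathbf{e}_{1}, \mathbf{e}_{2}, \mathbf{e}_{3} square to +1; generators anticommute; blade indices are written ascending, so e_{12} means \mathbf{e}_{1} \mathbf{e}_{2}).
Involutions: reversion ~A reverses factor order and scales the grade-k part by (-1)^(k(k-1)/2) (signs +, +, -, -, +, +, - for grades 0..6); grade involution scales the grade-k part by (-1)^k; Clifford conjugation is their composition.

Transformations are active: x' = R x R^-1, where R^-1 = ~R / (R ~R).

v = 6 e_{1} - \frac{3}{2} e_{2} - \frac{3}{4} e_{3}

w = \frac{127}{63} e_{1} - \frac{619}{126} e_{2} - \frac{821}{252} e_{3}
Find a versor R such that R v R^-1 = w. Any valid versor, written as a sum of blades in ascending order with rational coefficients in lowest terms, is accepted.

Reasoning: v^2 = w^2 = \frac{621}{16} since conjugation preserves the quadratic form; R = v + w = \frac{505}{63} e_{1} - \frac{404}{63} e_{2} - \frac{505}{126} e_{3} is then valid when invertible, keeping its own part and reversing (v - w)/2.
Answer: \frac{505}{63} e_{1} - \frac{404}{63} e_{2} - \frac{505}{126} e_{3}


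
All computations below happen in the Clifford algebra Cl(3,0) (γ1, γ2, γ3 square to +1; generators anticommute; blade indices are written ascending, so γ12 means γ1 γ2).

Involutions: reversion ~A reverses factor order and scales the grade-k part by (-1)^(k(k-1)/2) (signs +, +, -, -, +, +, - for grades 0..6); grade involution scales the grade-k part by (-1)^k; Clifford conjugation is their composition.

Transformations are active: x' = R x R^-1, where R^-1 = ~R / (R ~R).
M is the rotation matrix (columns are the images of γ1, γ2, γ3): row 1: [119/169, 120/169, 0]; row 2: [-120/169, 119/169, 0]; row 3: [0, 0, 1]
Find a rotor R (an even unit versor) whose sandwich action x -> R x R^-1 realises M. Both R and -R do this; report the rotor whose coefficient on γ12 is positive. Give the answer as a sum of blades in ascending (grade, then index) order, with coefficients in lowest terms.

Method: write R = a + b12*γ12 + b13*γ13 + b23*γ23 with a^2 + b12^2 + b13^2 + b23^2 = 1 (so R^-1 = ~R). Expanding the columns R e_j ~R gives tr M = 4a^2 - 1 and, from the antisymmetric part, M21 - M12 = -4a*b12, M13 - M31 = 4a*b13, M32 - M23 = -4a*b23.
Here tr M = 407/169, so a^2 = (1 + tr M)/4 = 144/169 and a = ±12/13. Taking a = 12/13: M21 - M12 = -240/169, M13 - M31 = 0, M32 - M23 = 0, giving b12 = 5/13, b13 = 0, b23 = 0, i.e. R = 12/13 + 5/13*γ12.
Its γ12 coefficient is already positive.
Answer: 12/13 + 5/13*γ12. Note: both R and -R realise this M (trace 407/169); the covering map identifies them, and the γ12-coefficient sign is the tie-breaker.


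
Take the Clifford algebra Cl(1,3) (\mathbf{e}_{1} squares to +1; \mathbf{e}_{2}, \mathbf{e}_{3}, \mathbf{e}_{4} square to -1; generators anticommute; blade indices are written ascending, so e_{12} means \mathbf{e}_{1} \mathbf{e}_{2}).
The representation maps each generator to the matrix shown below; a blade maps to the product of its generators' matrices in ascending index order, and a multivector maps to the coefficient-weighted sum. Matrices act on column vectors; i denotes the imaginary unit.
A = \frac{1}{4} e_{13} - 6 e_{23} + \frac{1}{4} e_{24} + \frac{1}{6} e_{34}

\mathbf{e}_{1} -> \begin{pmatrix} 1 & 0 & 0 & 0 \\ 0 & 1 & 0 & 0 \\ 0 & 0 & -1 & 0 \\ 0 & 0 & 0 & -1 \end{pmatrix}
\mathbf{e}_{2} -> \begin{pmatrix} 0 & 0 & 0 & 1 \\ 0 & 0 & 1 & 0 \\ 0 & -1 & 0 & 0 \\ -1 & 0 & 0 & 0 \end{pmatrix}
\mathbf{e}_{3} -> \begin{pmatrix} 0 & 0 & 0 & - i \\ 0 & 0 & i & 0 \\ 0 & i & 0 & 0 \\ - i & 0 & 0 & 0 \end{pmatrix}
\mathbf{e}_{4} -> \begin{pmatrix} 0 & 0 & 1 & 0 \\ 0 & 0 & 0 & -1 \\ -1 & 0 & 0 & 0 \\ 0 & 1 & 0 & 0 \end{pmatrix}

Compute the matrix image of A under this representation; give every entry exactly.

Bivector images (products of the table entries): rho(e_{13}) = rho(\mathbf{e}_{1})rho(\mathbf{e}_{3}) = \begin{pmatrix} 0 & 0 & 0 & - i \\ 0 & 0 & i & 0 \\ 0 & - i & 0 & 0 \\ i & 0 & 0 & 0 \end{pmatrix}; rho(e_{23}) = rho(\mathbf{e}_{2})rho(\mathbf{e}_{3}) = \begin{pmatrix} - i & 0 & 0 & 0 \\ 0 & i & 0 & 0 \\ 0 & 0 & - i & 0 \\ 0 & 0 & 0 & i \end{pmatrix}; rho(e_{24}) = rho(\mathbf{e}_{2})rho(\mathbf{e}_{4}) = \begin{pmatrix} 0 & 1 & 0 & 0 \\ -1 & 0 & 0 & 0 \\ 0 & 0 & 0 & 1 \\ 0 & 0 & -1 & 0 \end{pmatrix}; rho(e_{34}) = rho(\mathbf{e}_{3})rho(\mathbf{e}_{4}) = \begin{pmatrix} 0 & - i & 0 & 0 \\ - i & 0 & 0 & 0 \\ 0 & 0 & 0 & - i \\ 0 & 0 & - i & 0 \end{pmatrix}.
M = (\frac{1}{4})*rho(e_{13}) + (-6)*rho(e_{23}) + (\frac{1}{4})*rho(e_{24}) + (\frac{1}{6})*rho(e_{34}), summed entrywise:
Answer: \begin{pmatrix} 6 i & \frac{1}{4} - \frac{i}{6} & 0 & - \frac{i}{4} \\ - \frac{1}{4} - \frac{i}{6} & - 6 i & \frac{i}{4} & 0 \\ 0 & - \frac{i}{4} & 6 i & \frac{1}{4} - \frac{i}{6} \\ \frac{i}{4} & 0 & - \frac{1}{4} - \frac{i}{6} & - 6 i \end{pmatrix}


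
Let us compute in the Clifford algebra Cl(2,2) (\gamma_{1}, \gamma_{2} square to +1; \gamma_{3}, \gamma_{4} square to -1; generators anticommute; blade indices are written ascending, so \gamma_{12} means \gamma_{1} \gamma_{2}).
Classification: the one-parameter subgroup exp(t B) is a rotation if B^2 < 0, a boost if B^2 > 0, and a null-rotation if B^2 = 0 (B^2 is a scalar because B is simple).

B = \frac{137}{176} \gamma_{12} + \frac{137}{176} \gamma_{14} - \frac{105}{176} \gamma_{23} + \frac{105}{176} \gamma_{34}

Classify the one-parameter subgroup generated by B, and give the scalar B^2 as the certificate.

B^2 term by term: the squares give (\frac{137}{176})^2*(\gamma_{12})^2 + (\frac{137}{176})^2*(\gamma_{14})^2 + (-\frac{105}{176})^2*(\gamma_{23})^2 + (\frac{105}{176})^2*(\gamma_{34})^2 = \frac{18769}{30976}*(-1) + \frac{18769}{30976}*(+1) + \frac{11025}{30976}*(+1) + \frac{11025}{30976}*(-1) = 0 (each basis 2-blade squares to minus the product of its generators' squares); cross terms between blades sharing an index anticommute and cancel; the commuting (index-disjoint) pairs give grade-4 terms 2*c*c'*(blade product), which cancel blade by blade — \gamma_{1234}: \frac{14385}{15488} - \frac{14385}{15488} = 0 — confirming B is simple. So B^2 = 0.
Answer: null-rotation, certificate B^2 = 0. Key observation: B^2 = 0 is a conjugation invariant, so its sign decides the class regardless of the surface form of B.


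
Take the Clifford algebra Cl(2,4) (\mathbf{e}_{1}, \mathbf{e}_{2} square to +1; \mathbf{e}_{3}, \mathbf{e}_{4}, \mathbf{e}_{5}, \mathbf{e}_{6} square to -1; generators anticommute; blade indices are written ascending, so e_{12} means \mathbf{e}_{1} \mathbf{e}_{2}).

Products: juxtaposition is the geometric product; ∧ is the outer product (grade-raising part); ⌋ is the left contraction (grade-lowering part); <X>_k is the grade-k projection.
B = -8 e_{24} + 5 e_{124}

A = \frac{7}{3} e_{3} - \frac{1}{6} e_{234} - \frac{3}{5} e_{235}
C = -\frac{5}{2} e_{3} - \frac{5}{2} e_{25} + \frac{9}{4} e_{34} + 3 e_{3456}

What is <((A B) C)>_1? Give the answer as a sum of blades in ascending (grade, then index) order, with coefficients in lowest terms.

step 1: -\frac{4}{3} e_{3} - \frac{5}{6} e_{13} + \frac{56}{3} e_{234} - \frac{24}{5} e_{345} + \frac{35}{3} e_{1234} - 3 e_{1345}
step 2: -\frac{10}{3} - \frac{25}{12} e_{1} - 42 e_{2} + 3 e_{4} + \frac{54}{5} e_{5} - \frac{72}{5} e_{6} - \frac{105}{4} e_{12} + \frac{15}{8} e_{14} + \frac{27}{4} e_{15} - 9 e_{16} - \frac{140}{3} e_{24} - 12 e_{45} - \frac{175}{6} e_{124} - \frac{15}{2} e_{145} + 12 e_{234} - \frac{10}{3} e_{235} - 56 e_{256} - \frac{140}{3} e_{345} + 4 e_{456} + \frac{15}{2} e_{1234} - \frac{25}{12} e_{1235} - 35 e_{1256} - \frac{175}{6} e_{1345} + \frac{5}{2} e_{1456}
step 3: -\frac{25}{12} e_{1} - 42 e_{2} + 3 e_{4} + \frac{54}{5} e_{5} - \frac{72}{5} e_{6}
Answer: -\frac{25}{12} e_{1} - 42 e_{2} + 3 e_{4} + \frac{54}{5} e_{5} - \frac{72}{5} e_{6}


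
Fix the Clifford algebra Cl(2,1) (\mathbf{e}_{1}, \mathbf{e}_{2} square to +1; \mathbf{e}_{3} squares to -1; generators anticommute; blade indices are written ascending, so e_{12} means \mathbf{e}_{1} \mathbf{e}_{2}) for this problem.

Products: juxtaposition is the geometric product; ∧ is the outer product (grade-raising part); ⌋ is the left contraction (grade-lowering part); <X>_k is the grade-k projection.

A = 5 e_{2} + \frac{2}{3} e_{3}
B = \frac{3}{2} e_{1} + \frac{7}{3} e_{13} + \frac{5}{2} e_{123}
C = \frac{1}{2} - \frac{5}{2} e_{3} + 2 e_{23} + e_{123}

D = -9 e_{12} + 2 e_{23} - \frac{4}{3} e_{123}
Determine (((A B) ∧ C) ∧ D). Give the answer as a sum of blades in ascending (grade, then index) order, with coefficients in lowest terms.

step 1: \frac{14}{9} e_{1} - \frac{55}{6} e_{12} - \frac{27}{2} e_{13} - \frac{35}{3} e_{123}
step 2: \frac{7}{9} e_{1} - \frac{55}{12} e_{12} - \frac{383}{36} e_{13} + \frac{727}{36} e_{123}
step 3: \frac{14}{9} e_{123}
Answer: \frac{14}{9} e_{123}


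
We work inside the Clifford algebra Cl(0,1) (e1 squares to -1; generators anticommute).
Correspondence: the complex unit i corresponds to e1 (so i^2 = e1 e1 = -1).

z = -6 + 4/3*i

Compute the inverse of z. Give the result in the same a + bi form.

In blades: z = -6 + 4/3*e1.
With qbar = -6 - 4/3*e1 (scalar fixed, mapped units negated), z qbar = 340/9 (the sum of squared coefficients), so z^-1 = qbar / (340/9) = -27/170 - 3/85*e1; translating back:
Answer: -27/170 - 3/85*i


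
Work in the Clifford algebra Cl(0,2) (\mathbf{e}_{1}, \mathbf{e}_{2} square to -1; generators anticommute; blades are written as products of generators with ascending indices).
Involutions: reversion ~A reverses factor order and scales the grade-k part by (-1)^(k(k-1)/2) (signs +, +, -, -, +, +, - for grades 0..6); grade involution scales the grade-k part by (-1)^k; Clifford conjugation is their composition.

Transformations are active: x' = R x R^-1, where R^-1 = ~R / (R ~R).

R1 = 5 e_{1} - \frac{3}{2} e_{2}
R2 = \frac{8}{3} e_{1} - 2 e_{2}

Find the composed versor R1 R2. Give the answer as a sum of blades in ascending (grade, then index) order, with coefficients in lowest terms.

Distribute over the terms of R1 (each basis-blade product reordered to ascending indices, repeated generators contracted through their squares):
(5 e_{1}) R2 = -\frac{40}{3} - 10 e_{1} e_{2}
(-\frac{3}{2} e_{2}) R2 = -3 + 4 e_{1} e_{2}
Summing the partial products and collecting blades:
Answer: -\frac{49}{3} - 6 e_{1} e_{2}


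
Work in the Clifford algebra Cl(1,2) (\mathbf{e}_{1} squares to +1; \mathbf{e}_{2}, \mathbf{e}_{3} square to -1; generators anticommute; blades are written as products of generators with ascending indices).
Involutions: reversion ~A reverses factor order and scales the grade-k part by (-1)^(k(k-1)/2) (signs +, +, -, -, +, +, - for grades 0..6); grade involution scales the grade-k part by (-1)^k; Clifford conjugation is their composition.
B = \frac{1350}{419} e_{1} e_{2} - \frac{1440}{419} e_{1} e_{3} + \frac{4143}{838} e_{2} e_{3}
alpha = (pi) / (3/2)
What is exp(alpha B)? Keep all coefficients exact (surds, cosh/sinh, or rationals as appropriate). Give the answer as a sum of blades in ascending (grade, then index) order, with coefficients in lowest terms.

B^2 term by term: the squares give (\frac{1350}{419})^2*(e_{1} e_{2})^2 + (-\frac{1440}{419})^2*(e_{1} e_{3})^2 + (\frac{4143}{838})^2*(e_{2} e_{3})^2 = \frac{1822500}{175561}*(+1) + \frac{2073600}{175561}*(+1) + \frac{17164449}{702244}*(-1) = -\frac{9}{4} (each basis 2-blade squares to minus the product of its generators' squares); cross terms between blades sharing an index anticommute and cancel. So B^2 = -\frac{9}{4}.
B^2 = -\frac{9}{4} — since the square is negative, the closed form is circular: l = \frac{3}{2}, alpha*l = \pi, so exp(alpha B) = cos(\pi) + (sin(\pi)/(\frac{3}{2}))*B = -1 + (0)*B.
Answer: -1


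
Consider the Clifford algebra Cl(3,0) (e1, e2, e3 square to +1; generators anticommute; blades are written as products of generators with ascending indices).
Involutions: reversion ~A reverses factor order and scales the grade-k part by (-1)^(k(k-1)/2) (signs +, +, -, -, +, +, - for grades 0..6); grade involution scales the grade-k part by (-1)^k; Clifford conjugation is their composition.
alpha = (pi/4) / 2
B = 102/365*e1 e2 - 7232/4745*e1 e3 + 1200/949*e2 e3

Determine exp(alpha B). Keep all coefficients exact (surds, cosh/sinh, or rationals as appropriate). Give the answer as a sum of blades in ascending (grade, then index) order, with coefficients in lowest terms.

B^2 term by term: the squares give (102/365)^2*(e1 e2)^2 + (-7232/4745)^2*(e1 e3)^2 + (1200/949)^2*(e2 e3)^2 = 10404/133225*(-1) + 52301824/22515025*(-1) + 1440000/900601*(-1) = -4 (each basis 2-blade squares to minus the product of its generators' squares); cross terms between blades sharing an index anticommute and cancel. So B^2 = -4.
B^2 = -4 — the negative square puts this in the circular regime; l = 2, alpha*l = pi/4, so exp(alpha B) = cos(pi/4) + (sin(pi/4)/2)*B = sqrt(2)/2 + (sqrt(2)/4)*B.
Answer: sqrt(2)/2 + 51*sqrt(2)/730*e1 e2 - 1808*sqrt(2)/4745*e1 e3 + 300*sqrt(2)/949*e2 e3


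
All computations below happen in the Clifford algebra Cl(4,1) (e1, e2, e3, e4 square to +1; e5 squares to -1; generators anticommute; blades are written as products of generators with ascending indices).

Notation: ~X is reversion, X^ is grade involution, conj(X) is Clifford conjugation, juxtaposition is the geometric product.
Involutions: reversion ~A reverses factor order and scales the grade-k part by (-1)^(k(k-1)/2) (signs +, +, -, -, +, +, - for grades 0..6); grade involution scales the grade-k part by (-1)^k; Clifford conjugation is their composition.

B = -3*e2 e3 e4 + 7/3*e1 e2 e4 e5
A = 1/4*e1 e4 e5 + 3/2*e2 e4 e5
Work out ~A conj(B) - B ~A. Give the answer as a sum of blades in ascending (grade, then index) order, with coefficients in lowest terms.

first term: 7/2*e1 - 7/12*e2 - 9/2*e3 e5 - 3/4*e1 e2 e3 e5
second term: -7/2*e1 + 7/12*e2 + 9/2*e3 e5 - 3/4*e1 e2 e3 e5
Answer: 7*e1 - 7/6*e2 - 9*e3 e5


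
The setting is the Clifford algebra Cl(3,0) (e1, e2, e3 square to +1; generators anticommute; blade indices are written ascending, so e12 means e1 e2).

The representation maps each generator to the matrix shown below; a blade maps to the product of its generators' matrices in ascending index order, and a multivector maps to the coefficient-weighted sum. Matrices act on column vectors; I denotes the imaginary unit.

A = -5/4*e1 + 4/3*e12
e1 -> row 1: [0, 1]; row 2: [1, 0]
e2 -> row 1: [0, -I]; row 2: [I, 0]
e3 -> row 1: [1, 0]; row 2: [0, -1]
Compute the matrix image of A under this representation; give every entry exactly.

Bivector images (products of the table entries): rho(e12) = rho(e1)rho(e2) = row 1: [I, 0]; row 2: [0, -I].
M = (-5/4)*rho(e1) + (4/3)*rho(e12), summed entrywise:
Answer: row 1: [4*I/3, -5/4]; row 2: [-5/4, -4*I/3]


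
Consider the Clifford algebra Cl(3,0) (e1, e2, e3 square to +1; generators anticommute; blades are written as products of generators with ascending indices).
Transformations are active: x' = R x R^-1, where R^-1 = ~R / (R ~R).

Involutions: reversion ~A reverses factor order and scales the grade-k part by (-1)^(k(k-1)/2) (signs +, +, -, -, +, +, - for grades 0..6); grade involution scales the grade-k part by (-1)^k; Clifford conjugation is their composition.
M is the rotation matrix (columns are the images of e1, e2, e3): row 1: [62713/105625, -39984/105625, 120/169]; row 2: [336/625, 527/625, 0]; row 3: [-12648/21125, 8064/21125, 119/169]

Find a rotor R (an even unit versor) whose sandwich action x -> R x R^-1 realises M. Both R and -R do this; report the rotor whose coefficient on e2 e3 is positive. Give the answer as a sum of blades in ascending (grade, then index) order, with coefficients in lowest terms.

Method: write R = a + b12*e1 e2 + b13*e1 e3 + b23*e2 e3 with a^2 + b12^2 + b13^2 + b23^2 = 1 (so R^-1 = ~R). Expanding the columns R e_j ~R gives tr M = 4a^2 - 1 and, from the antisymmetric part, M21 - M12 = -4a*b12, M13 - M31 = 4a*b13, M32 - M23 = -4a*b23.
Here tr M = 226151/105625, so a^2 = (1 + tr M)/4 = 82944/105625 and a = ±288/325. Taking a = 288/325: M21 - M12 = 96768/105625, M13 - M31 = 27648/21125, M32 - M23 = 8064/21125, giving b12 = -84/325, b13 = 24/65, b23 = -7/65, i.e. R = 288/325 - 84/325*e1 e2 + 24/65*e1 e3 - 7/65*e2 e3.
Its e2 e3 coefficient is negative, so report the other preimage -R.
Answer: -288/325 + 84/325*e1 e2 - 24/65*e1 e3 + 7/65*e2 e3. Key observation: the double cover Spin(3) -> SO(3) sends R and -R to the same matrix (trace 226151/105625 here), so the stated sign of the e2 e3 coefficient is what selects one sheet.


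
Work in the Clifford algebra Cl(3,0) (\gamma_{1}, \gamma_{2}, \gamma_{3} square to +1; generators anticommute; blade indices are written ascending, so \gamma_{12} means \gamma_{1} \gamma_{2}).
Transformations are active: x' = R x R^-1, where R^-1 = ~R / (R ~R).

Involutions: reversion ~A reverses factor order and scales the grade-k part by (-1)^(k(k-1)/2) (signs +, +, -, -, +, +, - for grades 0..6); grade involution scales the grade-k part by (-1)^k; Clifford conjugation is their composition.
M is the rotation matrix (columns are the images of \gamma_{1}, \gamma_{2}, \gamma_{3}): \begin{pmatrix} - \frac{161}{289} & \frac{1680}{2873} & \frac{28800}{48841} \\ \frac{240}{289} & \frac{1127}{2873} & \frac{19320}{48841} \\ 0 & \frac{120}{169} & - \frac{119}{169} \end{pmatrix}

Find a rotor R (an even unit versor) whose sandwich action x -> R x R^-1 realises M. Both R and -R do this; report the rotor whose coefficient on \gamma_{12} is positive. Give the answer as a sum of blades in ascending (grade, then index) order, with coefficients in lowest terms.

Method: write R = a + b12*\gamma_{12} + b13*\gamma_{13} + b23*\gamma_{23} with a^2 + b12^2 + b13^2 + b23^2 = 1 (so R^-1 = ~R). Expanding the columns R e_j ~R gives tr M = 4a^2 - 1 and, from the antisymmetric part, M21 - M12 = -4a*b12, M13 - M31 = 4a*b13, M32 - M23 = -4a*b23.
Here tr M = -\frac{42441}{48841}, so a^2 = (1 + tr M)/4 = \frac{1600}{48841} and a = ±\frac{40}{221}. Taking a = \frac{40}{221}: M21 - M12 = \frac{12000}{48841}, M13 - M31 = \frac{28800}{48841}, M32 - M23 = \frac{15360}{48841}, giving b12 = -\frac{75}{221}, b13 = \frac{180}{221}, b23 = -\frac{96}{221}, i.e. R = \frac{40}{221} - \frac{75}{221} \gamma_{12} + \frac{180}{221} \gamma_{13} - \frac{96}{221} \gamma_{23}.
Its \gamma_{12} coefficient is negative, so report the other preimage -R.
Answer: -\frac{40}{221} + \frac{75}{221} \gamma_{12} - \frac{180}{221} \gamma_{13} + \frac{96}{221} \gamma_{23}. Note: both R and -R realise this M (trace -\frac{42441}{48841}); the covering map identifies them, and the \gamma_{12}-coefficient sign is the tie-breaker.


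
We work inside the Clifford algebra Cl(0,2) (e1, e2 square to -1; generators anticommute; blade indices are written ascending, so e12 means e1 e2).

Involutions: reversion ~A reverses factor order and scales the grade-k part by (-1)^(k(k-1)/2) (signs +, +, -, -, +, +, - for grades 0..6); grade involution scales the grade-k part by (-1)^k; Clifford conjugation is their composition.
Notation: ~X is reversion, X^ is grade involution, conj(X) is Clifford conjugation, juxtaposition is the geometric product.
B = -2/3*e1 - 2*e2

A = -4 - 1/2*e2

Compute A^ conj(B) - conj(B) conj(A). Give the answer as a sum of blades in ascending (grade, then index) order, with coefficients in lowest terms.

first term: -1 - 8/3*e1 - 8*e2 - 1/3*e12
second term: -1 - 8/3*e1 - 8*e2 + 1/3*e12
Answer: -2/3*e12


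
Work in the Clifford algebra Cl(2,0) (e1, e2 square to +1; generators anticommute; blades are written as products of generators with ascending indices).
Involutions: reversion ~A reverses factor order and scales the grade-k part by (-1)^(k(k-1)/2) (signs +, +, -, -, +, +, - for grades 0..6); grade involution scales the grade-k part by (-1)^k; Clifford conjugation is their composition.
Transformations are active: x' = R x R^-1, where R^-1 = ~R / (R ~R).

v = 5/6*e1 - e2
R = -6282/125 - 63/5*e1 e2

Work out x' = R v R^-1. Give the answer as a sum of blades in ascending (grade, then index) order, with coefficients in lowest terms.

~R = -6282/125 + 63/5*e1 e2, and R ~R = 41944149/15625, so R^-1 = ~R / (41944149/15625).
R v = -732/25*e1 + 15189/250*e2
Answer: 4465/16978*e1 - 32467/25467*e2


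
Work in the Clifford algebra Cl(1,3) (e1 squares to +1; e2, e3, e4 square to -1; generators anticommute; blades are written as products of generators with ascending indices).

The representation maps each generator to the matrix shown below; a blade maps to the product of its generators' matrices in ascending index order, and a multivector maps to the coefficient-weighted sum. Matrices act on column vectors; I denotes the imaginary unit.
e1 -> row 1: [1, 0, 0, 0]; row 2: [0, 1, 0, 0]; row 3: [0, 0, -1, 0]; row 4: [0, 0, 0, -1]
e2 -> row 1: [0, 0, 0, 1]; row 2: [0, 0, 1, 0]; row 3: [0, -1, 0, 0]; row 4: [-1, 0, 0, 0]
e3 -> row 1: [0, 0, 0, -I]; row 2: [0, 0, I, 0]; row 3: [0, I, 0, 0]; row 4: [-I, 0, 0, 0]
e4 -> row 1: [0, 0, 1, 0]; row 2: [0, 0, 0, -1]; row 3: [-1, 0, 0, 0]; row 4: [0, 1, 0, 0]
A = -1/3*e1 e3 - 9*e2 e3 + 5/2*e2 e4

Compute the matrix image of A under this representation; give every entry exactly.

Bivector images (products of the table entries): rho(e1 e3) = rho(e1)rho(e3) = row 1: [0, 0, 0, -I]; row 2: [0, 0, I, 0]; row 3: [0, -I, 0, 0]; row 4: [I, 0, 0, 0]; rho(e2 e3) = rho(e2)rho(e3) = row 1: [-I, 0, 0, 0]; row 2: [0, I, 0, 0]; row 3: [0, 0, -I, 0]; row 4: [0, 0, 0, I]; rho(e2 e4) = rho(e2)rho(e4) = row 1: [0, 1, 0, 0]; row 2: [-1, 0, 0, 0]; row 3: [0, 0, 0, 1]; row 4: [0, 0, -1, 0].
M = (-1/3)*rho(e1 e3) + (-9)*rho(e2 e3) + (5/2)*rho(e2 e4), summed entrywise:
Answer: row 1: [9*I, 5/2, 0, I/3]; row 2: [-5/2, -9*I, -I/3, 0]; row 3: [0, I/3, 9*I, 5/2]; row 4: [-I/3, 0, -5/2, -9*I]


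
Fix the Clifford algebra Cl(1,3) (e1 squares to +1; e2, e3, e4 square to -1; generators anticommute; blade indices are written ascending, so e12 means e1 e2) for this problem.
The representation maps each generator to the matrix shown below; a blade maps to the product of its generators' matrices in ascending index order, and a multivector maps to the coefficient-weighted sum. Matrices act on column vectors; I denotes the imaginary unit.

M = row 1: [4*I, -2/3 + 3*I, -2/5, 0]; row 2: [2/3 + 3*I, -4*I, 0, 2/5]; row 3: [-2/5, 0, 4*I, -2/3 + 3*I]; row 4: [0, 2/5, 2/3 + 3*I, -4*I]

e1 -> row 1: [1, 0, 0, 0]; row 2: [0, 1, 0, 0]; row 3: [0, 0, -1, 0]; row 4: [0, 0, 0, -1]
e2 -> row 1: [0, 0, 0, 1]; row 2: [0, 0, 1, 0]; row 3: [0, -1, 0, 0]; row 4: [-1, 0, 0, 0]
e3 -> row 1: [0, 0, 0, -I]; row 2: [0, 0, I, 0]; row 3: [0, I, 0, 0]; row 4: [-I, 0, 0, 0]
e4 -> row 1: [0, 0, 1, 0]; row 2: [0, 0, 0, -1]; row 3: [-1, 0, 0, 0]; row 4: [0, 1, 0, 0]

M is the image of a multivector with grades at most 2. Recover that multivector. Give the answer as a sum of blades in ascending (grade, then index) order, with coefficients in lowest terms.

Method: the blade images are trace-orthogonal — tr(rho(e_A) rho(e_B)^-1) = 4 if A = B and 0 otherwise — and rho(e_A)^-1 = (e_A)^2 * rho(e_A) with (e_A)^2 = +1 or -1, so the coefficient of e_A in the preimage is (e_A)^2 * tr(M rho(e_A))/4.
Nonzero projections over blades of grade <= 2: e14: (e14)^2 = +1, tr(M rho(e14)) = -8/5, coefficient -2/5; e23: (e23)^2 = -1, tr(M rho(e23)) = 16, coefficient -4; e24: (e24)^2 = -1, tr(M rho(e24)) = 8/3, coefficient -2/3; e34: (e34)^2 = -1, tr(M rho(e34)) = 12, coefficient -3. Every other blade of grade <= 2 projects to 0.
Answer: -2/5*e14 - 4*e23 - 2/3*e24 - 3*e34


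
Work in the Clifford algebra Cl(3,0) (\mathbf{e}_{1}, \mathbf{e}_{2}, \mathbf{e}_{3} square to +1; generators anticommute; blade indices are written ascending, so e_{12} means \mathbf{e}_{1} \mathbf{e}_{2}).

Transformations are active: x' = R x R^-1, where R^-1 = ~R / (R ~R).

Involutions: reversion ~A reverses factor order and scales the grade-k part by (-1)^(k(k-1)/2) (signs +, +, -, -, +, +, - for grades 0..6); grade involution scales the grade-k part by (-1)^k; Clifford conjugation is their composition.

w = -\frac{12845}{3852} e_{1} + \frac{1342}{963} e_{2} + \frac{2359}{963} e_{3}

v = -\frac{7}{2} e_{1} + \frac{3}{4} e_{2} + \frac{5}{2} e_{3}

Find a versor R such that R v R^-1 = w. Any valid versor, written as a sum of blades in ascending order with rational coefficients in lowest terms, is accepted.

R = v + w = -\frac{26327}{3852} e_{1} + \frac{8257}{3852} e_{2} + \frac{9533}{1926} e_{3} works: the equal norms (\frac{305}{16}) guarantee its sandwich swaps v into w.
Answer: -\frac{26327}{3852} e_{1} + \frac{8257}{3852} e_{2} + \frac{9533}{1926} e_{3}


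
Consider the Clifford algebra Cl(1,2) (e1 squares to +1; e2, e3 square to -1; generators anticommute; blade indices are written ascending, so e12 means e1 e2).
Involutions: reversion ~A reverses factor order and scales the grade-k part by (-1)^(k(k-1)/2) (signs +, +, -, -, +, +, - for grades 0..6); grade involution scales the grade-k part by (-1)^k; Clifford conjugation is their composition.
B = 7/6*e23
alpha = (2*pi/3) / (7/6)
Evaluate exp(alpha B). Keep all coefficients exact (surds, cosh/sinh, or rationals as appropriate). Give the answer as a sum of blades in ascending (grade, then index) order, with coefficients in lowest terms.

B^2 = (7/6)^2*(e23)^2 = 49/36*(-1) = -49/36 (a basis 2-blade squares to minus the product of its generators' squares).
B^2 = -49/36 — a negative square means the series sums to a rotation: l = 7/6, alpha*l = 2*pi/3, so exp(alpha B) = cos(2*pi/3) + (sin(2*pi/3)/(7/6))*B = -1/2 + (3*sqrt(3)/7)*B.
Answer: -1/2 + sqrt(3)/2*e23


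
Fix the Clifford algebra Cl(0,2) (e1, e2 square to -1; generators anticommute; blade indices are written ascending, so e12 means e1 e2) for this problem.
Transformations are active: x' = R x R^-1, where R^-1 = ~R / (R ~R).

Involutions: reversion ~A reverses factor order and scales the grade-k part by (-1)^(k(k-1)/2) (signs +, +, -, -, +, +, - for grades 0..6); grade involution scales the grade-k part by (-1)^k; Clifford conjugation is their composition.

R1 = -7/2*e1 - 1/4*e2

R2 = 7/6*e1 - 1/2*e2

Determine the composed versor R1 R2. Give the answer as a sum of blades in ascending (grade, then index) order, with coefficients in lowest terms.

Distribute over the terms of R1 (each basis-blade product reordered to ascending indices, repeated generators contracted through their squares):
(-7/2*e1) R2 = 49/12 + 7/4*e12
(-1/4*e2) R2 = -1/8 + 7/24*e12
Summing the partial products and collecting blades:
Answer: 95/24 + 49/24*e12


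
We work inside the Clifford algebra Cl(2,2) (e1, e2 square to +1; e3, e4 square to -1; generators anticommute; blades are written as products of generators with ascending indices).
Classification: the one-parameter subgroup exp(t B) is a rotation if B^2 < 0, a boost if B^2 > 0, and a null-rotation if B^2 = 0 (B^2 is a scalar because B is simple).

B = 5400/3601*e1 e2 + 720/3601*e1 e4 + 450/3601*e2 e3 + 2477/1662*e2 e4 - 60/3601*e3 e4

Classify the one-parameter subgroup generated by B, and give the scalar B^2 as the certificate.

B^2 term by term: the squares give (5400/3601)^2*(e1 e2)^2 + (720/3601)^2*(e1 e4)^2 + (450/3601)^2*(e2 e3)^2 + (2477/1662)^2*(e2 e4)^2 + (-60/3601)^2*(e3 e4)^2 = 29160000/12967201*(-1) + 518400/12967201*(+1) + 202500/12967201*(+1) + 6135529/2762244*(+1) + 3600/12967201*(-1) = 1/36 (each basis 2-blade squares to minus the product of its generators' squares); cross terms between blades sharing an index anticommute and cancel; the commuting (index-disjoint) pairs give grade-4 terms 2*c*c'*(blade product), which cancel blade by blade — e1 e2 e3 e4: -648000/12967201 + 648000/12967201 = 0 — confirming B is simple. So B^2 = 1/36.
Answer: boost, certificate B^2 = 1/36. Key observation: B^2 = 1/36 is a conjugation invariant, so its sign decides the class regardless of the surface form of B.


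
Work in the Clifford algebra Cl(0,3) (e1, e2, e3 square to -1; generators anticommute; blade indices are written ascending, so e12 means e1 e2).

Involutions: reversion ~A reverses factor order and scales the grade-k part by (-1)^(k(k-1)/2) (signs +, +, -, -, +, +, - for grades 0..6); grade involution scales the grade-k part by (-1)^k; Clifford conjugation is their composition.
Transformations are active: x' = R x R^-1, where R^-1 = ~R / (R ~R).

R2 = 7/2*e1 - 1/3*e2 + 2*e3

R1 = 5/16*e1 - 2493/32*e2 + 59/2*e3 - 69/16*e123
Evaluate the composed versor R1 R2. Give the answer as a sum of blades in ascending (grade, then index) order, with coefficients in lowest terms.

Distribute over the terms of R2 (each basis-blade product reordered to ascending indices, repeated generators contracted through their squares):
R1 (7/2*e1) = -35/32 + 17451/64*e12 - 413/4*e13 + 483/32*e23
R1 (-1/3*e2) = -831/32 - 5/48*e12 + 23/16*e13 + 59/6*e23
R1 (2*e3) = -59 + 69/8*e12 + 5/8*e13 - 2493/16*e23
Summing the partial products and collecting blades:
Answer: -1377/16 + 53989/192*e12 - 1619/16*e13 - 12565/96*e23


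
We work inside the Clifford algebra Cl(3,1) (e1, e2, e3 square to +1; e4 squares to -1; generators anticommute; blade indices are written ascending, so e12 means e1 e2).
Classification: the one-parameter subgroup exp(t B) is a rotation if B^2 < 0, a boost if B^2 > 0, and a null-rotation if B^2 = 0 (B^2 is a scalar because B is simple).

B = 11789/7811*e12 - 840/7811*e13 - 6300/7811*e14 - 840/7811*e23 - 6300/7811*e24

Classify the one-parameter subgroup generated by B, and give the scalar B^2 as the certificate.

B^2 term by term: the squares give (11789/7811)^2*(e12)^2 + (-840/7811)^2*(e13)^2 + (-6300/7811)^2*(e14)^2 + (-840/7811)^2*(e23)^2 + (-6300/7811)^2*(e24)^2 = 138980521/61011721*(-1) + 705600/61011721*(-1) + 39690000/61011721*(+1) + 705600/61011721*(-1) + 39690000/61011721*(+1) = -1 (each basis 2-blade squares to minus the product of its generators' squares); cross terms between blades sharing an index anticommute and cancel; the commuting (index-disjoint) pairs give grade-4 terms 2*c*c'*(blade product), which cancel blade by blade — e1234: -10584000/61011721 + 10584000/61011721 = 0 — confirming B is simple. So B^2 = -1.
Answer: rotation, certificate B^2 = -1. No conjugation can change B^2 = -1; the sign gives the class.


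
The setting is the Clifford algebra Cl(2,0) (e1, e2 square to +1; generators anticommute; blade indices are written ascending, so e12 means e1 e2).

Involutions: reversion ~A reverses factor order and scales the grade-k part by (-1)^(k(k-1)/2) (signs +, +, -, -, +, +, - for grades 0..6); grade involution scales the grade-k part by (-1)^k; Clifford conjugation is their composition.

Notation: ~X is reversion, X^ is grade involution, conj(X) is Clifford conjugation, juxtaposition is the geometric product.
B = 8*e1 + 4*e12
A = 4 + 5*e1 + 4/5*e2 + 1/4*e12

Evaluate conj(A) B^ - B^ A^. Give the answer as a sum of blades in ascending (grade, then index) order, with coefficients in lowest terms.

first term: 41 - 144/5*e1 - 22*e2 + 48/5*e12
second term: 39 - 176/5*e1 + 18*e2 + 112/5*e12
Answer: 2 + 32/5*e1 - 40*e2 - 64/5*e12


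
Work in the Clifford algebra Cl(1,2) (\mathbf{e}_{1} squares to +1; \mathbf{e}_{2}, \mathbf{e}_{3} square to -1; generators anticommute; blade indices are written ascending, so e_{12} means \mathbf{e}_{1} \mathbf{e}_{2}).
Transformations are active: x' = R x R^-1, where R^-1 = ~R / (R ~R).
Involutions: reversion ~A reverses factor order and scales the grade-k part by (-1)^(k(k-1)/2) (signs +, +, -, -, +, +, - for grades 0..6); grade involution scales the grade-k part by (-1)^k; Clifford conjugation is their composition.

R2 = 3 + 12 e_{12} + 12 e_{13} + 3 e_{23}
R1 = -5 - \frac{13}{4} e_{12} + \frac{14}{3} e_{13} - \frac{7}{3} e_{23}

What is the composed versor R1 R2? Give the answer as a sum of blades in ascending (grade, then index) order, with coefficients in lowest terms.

Distribute over the terms of R1 (each basis-blade product reordered to ascending indices, repeated generators contracted through their squares):
(-5) R2 = -15 - 60 e_{12} - 60 e_{13} - 15 e_{23}
(-\frac{13}{4} e_{12}) R2 = -39 - \frac{39}{4} e_{12} + \frac{39}{4} e_{13} + 39 e_{23}
(\frac{14}{3} e_{13}) R2 = 56 + 14 e_{12} + 14 e_{13} + 56 e_{23}
(-\frac{7}{3} e_{23}) R2 = 7 + 28 e_{12} - 28 e_{13} - 7 e_{23}
Summing the partial products and collecting blades:
Answer: 9 - \frac{111}{4} e_{12} - \frac{257}{4} e_{13} + 73 e_{23}


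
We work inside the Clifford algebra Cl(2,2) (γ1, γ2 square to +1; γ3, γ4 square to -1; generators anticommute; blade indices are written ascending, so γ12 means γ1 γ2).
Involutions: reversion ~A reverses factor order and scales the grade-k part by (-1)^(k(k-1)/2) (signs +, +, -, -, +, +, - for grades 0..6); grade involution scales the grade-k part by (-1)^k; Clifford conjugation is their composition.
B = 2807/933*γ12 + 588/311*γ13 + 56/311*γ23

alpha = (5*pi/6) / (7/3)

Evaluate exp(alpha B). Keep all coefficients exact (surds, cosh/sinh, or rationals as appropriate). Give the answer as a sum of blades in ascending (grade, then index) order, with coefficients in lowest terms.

B^2 term by term: the squares give (2807/933)^2*(γ12)^2 + (588/311)^2*(γ13)^2 + (56/311)^2*(γ23)^2 = 7879249/870489*(-1) + 345744/96721*(+1) + 3136/96721*(+1) = -49/9 (each basis 2-blade squares to minus the product of its generators' squares); cross terms between blades sharing an index anticommute and cancel. So B^2 = -49/9.
B^2 = -49/9 — B^2 < 0, so the exponential closes trigonometrically: l = 7/3, alpha*l = 5*pi/6, so exp(alpha B) = cos(5*pi/6) + (sin(5*pi/6)/(7/3))*B = -sqrt(3)/2 + (3/14)*B.
Answer: -sqrt(3)/2 + 401/622*γ12 + 126/311*γ13 + 12/311*γ23


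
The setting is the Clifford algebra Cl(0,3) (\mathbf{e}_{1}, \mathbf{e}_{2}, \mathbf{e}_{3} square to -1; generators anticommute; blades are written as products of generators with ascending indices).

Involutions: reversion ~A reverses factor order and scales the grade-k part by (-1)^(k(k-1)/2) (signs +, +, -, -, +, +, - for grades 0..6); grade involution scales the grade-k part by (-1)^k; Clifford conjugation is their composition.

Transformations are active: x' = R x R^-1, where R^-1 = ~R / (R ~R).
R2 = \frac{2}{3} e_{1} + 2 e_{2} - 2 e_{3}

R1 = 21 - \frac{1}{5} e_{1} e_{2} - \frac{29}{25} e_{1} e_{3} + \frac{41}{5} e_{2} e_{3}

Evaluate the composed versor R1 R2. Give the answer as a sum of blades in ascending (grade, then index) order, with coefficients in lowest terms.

Distribute over the terms of R2 (each basis-blade product reordered to ascending indices, repeated generators contracted through their squares):
R1 (\frac{2}{3} e_{1}) = 14 e_{1} - \frac{2}{15} e_{2} - \frac{58}{75} e_{3} + \frac{82}{15} e_{1} e_{2} e_{3}
R1 (2 e_{2}) = \frac{2}{5} e_{1} + 42 e_{2} + \frac{82}{5} e_{3} + \frac{58}{25} e_{1} e_{2} e_{3}
R1 (-2 e_{3}) = -\frac{58}{25} e_{1} + \frac{82}{5} e_{2} - 42 e_{3} + \frac{2}{5} e_{1} e_{2} e_{3}
Summing the partial products and collecting blades:
Answer: \frac{302}{25} e_{1} + \frac{874}{15} e_{2} - \frac{1978}{75} e_{3} + \frac{614}{75} e_{1} e_{2} e_{3}


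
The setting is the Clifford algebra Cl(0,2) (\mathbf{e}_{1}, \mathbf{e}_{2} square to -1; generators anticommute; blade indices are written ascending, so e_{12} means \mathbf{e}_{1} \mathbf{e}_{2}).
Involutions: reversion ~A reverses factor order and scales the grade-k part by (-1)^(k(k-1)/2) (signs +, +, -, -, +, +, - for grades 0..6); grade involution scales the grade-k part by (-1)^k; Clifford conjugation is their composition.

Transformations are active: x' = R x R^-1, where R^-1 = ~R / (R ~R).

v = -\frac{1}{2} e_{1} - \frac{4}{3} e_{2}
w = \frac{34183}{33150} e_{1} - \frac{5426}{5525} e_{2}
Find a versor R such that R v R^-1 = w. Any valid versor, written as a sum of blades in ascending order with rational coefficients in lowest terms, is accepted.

A norm check does it: q(v) = q(w) = -\frac{73}{36}, hence R = v + w = \frac{8804}{16575} e_{1} - \frac{38378}{16575} e_{2} realises the map — parallel part kept, (v - w)/2 negated, v carried to w.
Answer: \frac{8804}{16575} e_{1} - \frac{38378}{16575} e_{2}


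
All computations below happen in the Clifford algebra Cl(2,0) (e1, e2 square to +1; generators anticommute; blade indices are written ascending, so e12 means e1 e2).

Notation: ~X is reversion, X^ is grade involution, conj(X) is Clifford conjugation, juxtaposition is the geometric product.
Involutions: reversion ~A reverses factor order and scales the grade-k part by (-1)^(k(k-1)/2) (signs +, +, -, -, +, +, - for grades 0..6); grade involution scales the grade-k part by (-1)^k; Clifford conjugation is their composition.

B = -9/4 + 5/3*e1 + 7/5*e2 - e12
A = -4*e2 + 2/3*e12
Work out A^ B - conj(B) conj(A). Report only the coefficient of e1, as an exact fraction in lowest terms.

first term: 94/15 + 74/15*e1 - 91/9*e2 - 49/6*e12
second term: -74/15 + 46/15*e1 - 71/9*e2 - 31/6*e12
Answer: 28/15
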